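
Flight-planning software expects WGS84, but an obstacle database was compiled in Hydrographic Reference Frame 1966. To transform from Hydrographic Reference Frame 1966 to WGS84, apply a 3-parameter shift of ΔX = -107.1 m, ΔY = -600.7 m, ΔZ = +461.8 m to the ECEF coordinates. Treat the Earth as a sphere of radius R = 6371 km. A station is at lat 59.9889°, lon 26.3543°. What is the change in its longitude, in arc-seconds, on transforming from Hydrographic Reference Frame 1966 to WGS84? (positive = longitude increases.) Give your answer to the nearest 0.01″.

Δλ = -31.76″

sin φ = 0.865929, cos φ = 0.500168, sin λ = 0.443921, cos λ = 0.896066.
East component: ΔE = −sin λ·ΔX + cos λ·ΔY = −(0.443921)(-107.1) + (0.896066)(-600.7) = -490.72 m.
1° of latitude spans πR/180 = 111195 m; at latitude φ, 1° of longitude spans that × cos φ = 55616.1 m, so Δλ = -490.72 / 55616.1 × 3600 = -31.764″.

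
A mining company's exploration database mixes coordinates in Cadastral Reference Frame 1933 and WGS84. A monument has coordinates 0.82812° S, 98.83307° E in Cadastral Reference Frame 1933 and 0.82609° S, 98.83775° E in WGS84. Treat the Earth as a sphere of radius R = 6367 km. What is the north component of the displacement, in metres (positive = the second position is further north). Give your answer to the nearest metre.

ΔN = 226 m

Δφ = -0.82609° − -0.82812° = +0.00203°; Δλ = 98.83775° − 98.83307° = +0.00468°.
1° along a meridian = πR/180 = 111125 m.
ΔN = Δφ × 111125 = 225.6 m; ΔE = Δλ × 111125 × cos(-0.82812°) = +0.00468 × 111125 × 0.999896 = 520.0 m.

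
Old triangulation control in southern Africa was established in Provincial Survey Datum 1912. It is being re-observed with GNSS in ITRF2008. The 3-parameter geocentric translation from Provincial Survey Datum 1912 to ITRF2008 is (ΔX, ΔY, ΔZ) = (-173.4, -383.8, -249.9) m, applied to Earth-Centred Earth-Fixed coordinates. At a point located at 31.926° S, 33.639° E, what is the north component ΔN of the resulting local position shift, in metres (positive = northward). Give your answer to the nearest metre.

The local north axis is (−sin φ cos λ, −sin φ sin λ, cos φ), giving ΔN = -76.343 − 112.433 − 212.098 = -400.87 m.

ΔN = -401 m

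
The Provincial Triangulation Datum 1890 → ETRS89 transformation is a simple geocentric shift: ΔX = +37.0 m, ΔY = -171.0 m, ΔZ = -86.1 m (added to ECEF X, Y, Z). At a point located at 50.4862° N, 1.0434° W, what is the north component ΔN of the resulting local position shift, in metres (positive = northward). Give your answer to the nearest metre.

The local north axis is (−sin φ cos λ, −sin φ sin λ, cos φ), giving ΔN = -28.540 − 2.402 − 54.782 = -85.72 m.

ΔN = -86 m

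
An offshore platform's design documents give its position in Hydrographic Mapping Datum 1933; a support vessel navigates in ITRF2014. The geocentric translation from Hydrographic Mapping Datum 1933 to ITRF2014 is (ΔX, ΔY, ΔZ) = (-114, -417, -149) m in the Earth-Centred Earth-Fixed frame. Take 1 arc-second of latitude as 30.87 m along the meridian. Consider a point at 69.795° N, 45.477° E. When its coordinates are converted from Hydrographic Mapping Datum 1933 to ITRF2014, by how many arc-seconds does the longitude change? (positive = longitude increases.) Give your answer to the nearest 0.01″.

sin φ = 0.938463, cos φ = 0.345380, sin λ = 0.712969, cos λ = 0.701196.
East component: ΔE = −sin λ·ΔX + cos λ·ΔY = −(0.712969)(-114) + (0.701196)(-417) = -211.12 m.
1° of latitude spans 3600 × 30.87 = 111132 m; at latitude φ, 1° of longitude spans that × cos φ = 38382.8 m, so Δλ = -211.12 / 38382.8 × 3600 = -19.801″.

Δλ = -19.80″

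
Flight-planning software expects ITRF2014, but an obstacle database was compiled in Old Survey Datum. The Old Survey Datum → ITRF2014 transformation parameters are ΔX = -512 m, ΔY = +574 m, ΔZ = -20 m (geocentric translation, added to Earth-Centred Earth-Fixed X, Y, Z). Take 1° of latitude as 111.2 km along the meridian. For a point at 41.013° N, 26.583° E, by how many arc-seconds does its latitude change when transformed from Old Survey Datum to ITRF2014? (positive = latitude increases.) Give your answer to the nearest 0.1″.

Δφ = 3.8″

sin φ = 0.656230, cos φ = 0.754561, sin λ = 0.447494, cos λ = 0.894287.
North component: ΔN = −sin φ cos λ·ΔX − sin φ sin λ·ΔY + cos φ·ΔZ = −(0.656230)(0.894287)(-512) − (0.656230)(0.447494)(574) + (0.754561)(-20) = 116.82 m.
1° of latitude spans 111200 m, so Δφ = 116.82 / 111200 × 3600 = 3.782″.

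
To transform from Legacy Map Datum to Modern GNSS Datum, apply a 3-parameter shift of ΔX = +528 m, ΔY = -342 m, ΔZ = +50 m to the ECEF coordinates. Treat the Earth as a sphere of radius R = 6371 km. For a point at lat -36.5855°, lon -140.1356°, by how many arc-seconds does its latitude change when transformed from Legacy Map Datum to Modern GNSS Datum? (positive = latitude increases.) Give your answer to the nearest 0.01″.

Δφ = -2.29″

sin φ = -0.596022, cos φ = 0.802968, sin λ = -0.640973, cos λ = -0.767564.
North component: ΔN = −sin φ cos λ·ΔX − sin φ sin λ·ΔY + cos φ·ΔZ = −(-0.596022)(-0.767564)(528) − (-0.596022)(-0.640973)(-342) + (0.802968)(50) = -70.75 m.
1° of latitude spans πR/180 = 111195 m, so Δφ = -70.75 / 111195 × 3600 = -2.291″.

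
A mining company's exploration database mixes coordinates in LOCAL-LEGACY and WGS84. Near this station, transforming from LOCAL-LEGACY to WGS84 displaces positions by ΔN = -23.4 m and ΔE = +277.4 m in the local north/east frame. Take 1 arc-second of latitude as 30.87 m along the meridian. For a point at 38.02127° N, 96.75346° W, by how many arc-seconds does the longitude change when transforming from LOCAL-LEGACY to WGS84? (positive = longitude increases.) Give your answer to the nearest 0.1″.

Δλ = 11.4″

At latitude 38.02127°, cos φ = 0.787782.
1″ of longitude at this latitude = 30.87 × cos φ = 24.3188 m, so Δλ = 277.4 / 24.3188 = 11.407″.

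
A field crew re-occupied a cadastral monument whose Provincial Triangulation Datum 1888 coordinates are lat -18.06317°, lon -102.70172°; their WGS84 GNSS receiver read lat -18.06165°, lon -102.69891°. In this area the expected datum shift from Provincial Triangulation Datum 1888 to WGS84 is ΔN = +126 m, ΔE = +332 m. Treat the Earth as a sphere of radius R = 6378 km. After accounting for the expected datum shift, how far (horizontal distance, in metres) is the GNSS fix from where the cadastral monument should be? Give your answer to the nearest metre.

55 m

Observed coordinate differences: Δφ = +0.00152°, Δλ = +0.00281°.
Converting to metres (1° lat = 111317 m, cos φ = 0.950715): observed ΔN = 169.2 m, observed ΔE = 297.4 m.
Subtracting the expected shift leaves a residual of 169.2 − (126) = 43.2 m north and 297.4 − (332) = -34.6 m east.
Residual distance = √(43.2² + (-34.6)²) = 55.4 m.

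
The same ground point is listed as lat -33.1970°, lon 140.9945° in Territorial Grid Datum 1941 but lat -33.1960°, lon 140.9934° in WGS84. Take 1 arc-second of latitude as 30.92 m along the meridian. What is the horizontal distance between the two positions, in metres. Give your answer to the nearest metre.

Δφ = -33.1960° − -33.1970° = +0.0010°; Δλ = 140.9934° − 140.9945° = -0.0011°.
1° of latitude = 3600 × 30.92 = 111312 m.
ΔN = Δφ × 111312 = 111.3 m; ΔE = Δλ × 111312 × cos(-33.1970°) = -0.0011 × 111312 × 0.836793 = -102.5 m.
Distance = √(ΔE² + ΔN²) = √((-102.5)² + 111.3²) = 151.3 m.

151 m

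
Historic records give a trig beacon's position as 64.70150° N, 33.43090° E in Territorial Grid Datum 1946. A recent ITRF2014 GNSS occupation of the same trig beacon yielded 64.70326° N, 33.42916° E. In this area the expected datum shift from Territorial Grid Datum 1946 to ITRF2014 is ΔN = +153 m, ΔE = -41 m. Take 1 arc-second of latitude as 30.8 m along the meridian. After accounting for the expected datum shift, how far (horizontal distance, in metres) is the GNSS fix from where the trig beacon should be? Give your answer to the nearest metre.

Observed coordinate differences: Δφ = +0.00176°, Δλ = -0.00174°.
Converting to metres (1° lat = 110880 m, cos φ = 0.427334): observed ΔN = 195.1 m, observed ΔE = -82.4 m.
Subtracting the expected shift leaves a residual of 195.1 − (153) = 42.1 m north and -82.4 − (-41) = -41.4 m east.
Residual distance = √(42.1² + (-41.4)²) = 59.1 m.

59 m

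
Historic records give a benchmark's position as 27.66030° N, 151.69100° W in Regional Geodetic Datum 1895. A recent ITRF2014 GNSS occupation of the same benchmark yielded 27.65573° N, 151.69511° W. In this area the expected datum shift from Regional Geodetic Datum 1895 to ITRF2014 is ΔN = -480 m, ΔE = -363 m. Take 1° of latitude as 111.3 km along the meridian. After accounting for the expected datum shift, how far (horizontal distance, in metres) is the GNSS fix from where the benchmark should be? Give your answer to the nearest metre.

51 m

Observed coordinate differences: Δφ = -0.00457°, Δλ = -0.00411°.
Converting to metres (1° lat = 111300 m, cos φ = 0.885716): observed ΔN = -508.6 m, observed ΔE = -405.2 m.
Subtracting the expected shift leaves a residual of -508.6 − (-480) = -28.6 m north and -405.2 − (-363) = -42.2 m east.
Residual distance = √((-28.6)² + (-42.2)²) = 51.0 m.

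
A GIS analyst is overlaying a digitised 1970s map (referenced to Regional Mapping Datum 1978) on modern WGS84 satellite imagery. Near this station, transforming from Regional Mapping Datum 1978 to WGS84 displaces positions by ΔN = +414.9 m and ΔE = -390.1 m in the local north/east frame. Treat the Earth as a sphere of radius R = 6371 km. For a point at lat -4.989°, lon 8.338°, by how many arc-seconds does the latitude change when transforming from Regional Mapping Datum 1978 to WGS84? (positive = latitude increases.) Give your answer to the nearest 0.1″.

Δφ = 13.4″

On a sphere of radius R, 1 rad of latitude = R, so Δφ = ΔN / R = 414.9 / 6371000 = 6.5123e-05 rad = 13.433″.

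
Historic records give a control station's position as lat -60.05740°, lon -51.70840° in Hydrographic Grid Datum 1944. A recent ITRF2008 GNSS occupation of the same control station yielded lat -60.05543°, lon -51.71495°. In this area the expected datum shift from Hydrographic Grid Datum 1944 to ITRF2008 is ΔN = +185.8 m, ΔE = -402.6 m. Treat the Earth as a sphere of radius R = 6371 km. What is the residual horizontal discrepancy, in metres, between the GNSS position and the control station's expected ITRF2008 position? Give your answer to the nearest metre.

51 m

Observed coordinate differences: Δφ = +0.00197°, Δλ = -0.00655°.
Converting to metres (1° lat = 111195 m, cos φ = 0.499132): observed ΔN = 219.1 m, observed ΔE = -363.5 m.
Subtracting the expected shift leaves a residual of 219.1 − (185.8) = 33.3 m north and -363.5 − (-402.6) = 39.1 m east.
Residual distance = √(33.3² + 39.1²) = 51.3 m.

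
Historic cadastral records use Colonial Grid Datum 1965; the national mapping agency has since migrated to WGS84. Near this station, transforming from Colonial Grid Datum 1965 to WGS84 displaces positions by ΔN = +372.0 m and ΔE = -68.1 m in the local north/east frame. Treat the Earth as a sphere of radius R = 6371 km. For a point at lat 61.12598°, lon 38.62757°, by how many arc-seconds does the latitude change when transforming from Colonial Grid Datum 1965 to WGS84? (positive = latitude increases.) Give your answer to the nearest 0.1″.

Δφ = 12.0″

On a sphere of radius R, 1 rad of latitude = R, so Δφ = ΔN / R = 372.0 / 6371000 = 5.8390e-05 rad = 12.044″.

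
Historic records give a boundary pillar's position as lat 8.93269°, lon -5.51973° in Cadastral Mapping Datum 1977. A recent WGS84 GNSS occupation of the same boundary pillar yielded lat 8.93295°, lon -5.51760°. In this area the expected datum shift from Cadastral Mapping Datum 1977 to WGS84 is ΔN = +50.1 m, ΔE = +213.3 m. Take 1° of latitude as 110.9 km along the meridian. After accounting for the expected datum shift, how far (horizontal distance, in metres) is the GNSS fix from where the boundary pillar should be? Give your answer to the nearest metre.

Observed coordinate differences: Δφ = +0.00026°, Δλ = +0.00213°.
Converting to metres (1° lat = 110900 m, cos φ = 0.987871): observed ΔN = 28.8 m, observed ΔE = 233.4 m.
Subtracting the expected shift leaves a residual of 28.8 − (50.1) = -21.3 m north and 233.4 − (213.3) = 20.1 m east.
Residual distance = √((-21.3)² + 20.1²) = 29.2 m.

29 m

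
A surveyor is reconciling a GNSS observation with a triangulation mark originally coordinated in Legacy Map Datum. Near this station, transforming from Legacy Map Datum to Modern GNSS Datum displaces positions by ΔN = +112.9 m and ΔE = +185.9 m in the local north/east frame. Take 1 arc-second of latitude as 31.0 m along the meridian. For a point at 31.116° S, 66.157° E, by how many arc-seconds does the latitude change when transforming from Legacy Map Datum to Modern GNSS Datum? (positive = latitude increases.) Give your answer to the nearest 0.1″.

1″ of latitude = 31.00 m, so Δφ = 112.9 / 31.00 = 3.642″.

Δφ = 3.6″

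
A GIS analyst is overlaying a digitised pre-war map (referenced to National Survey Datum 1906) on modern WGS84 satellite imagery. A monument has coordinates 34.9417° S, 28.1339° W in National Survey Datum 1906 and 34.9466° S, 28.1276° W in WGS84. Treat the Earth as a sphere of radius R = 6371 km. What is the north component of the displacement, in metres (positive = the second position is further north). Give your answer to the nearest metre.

Δφ = -34.9466° − -34.9417° = -0.0049°; Δλ = -28.1276° − -28.1339° = +0.0063°.
1° along a meridian = πR/180 = 111195 m.
ΔN = Δφ × 111195 = -544.9 m; ΔE = Δλ × 111195 × cos(-34.9417°) = +0.0063 × 111195 × 0.819735 = 574.2 m.

ΔN = -545 m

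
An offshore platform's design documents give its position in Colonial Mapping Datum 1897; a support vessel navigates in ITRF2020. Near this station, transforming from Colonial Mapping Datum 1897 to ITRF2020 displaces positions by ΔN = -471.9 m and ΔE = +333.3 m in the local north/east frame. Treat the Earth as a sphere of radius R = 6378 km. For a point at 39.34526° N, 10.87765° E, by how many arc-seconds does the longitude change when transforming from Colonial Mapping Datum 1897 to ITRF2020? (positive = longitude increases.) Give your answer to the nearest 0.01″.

Δλ = 13.94″

At latitude 39.34526°, cos φ = 0.773340.
One radian of longitude at latitude φ spans R cos φ, so Δλ = ΔE / (R cos φ) = 333.3 / (6378000 × 0.773340) = 6.7574e-05 rad = 13.938″.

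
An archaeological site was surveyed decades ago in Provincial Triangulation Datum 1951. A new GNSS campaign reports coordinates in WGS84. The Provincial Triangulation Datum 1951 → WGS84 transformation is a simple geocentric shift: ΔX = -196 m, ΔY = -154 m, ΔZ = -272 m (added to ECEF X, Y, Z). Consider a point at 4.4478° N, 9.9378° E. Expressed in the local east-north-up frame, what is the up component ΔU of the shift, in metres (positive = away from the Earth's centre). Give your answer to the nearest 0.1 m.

The local up (radial) axis is (cos φ cos λ, cos φ sin λ, sin φ), giving ΔU = -192.478 − 26.497 − 21.094 = -240.07 m.

ΔU = -240.1 m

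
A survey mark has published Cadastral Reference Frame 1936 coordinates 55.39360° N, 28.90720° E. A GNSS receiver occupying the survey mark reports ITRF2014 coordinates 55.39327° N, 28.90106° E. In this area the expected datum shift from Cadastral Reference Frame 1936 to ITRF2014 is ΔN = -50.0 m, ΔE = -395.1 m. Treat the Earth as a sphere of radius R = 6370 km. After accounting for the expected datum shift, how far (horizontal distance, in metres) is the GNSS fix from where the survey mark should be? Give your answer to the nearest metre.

15 m

Observed coordinate differences: Δφ = -0.00033°, Δλ = -0.00614°.
Converting to metres (1° lat = 111177 m, cos φ = 0.567936): observed ΔN = -36.7 m, observed ΔE = -387.7 m.
Subtracting the expected shift leaves a residual of -36.7 − (-50.0) = 13.3 m north and -387.7 − (-395.1) = 7.4 m east.
Residual distance = √(13.3² + 7.4²) = 15.2 m.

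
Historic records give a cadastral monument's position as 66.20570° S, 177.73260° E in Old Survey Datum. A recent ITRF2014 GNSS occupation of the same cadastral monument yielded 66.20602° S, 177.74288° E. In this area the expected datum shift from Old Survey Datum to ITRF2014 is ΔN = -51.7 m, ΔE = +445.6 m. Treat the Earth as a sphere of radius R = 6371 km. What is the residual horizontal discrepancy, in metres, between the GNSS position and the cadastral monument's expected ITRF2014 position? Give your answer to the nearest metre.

22 m

Observed coordinate differences: Δφ = -0.00032°, Δλ = +0.01028°.
Converting to metres (1° lat = 111195 m, cos φ = 0.403454): observed ΔN = -35.6 m, observed ΔE = 461.2 m.
Subtracting the expected shift leaves a residual of -35.6 − (-51.7) = 16.1 m north and 461.2 − (445.6) = 15.6 m east.
Residual distance = √(16.1² + 15.6²) = 22.4 m.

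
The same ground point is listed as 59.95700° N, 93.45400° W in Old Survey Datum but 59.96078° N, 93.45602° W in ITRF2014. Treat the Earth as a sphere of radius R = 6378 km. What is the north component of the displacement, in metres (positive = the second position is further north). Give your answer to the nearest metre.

Δφ = 59.96078° − 59.95700° = +0.00378°; Δλ = -93.45602° − -93.45400° = -0.00202°.
1° along a meridian = πR/180 = 111317 m.
ΔN = Δφ × 111317 = 420.8 m; ΔE = Δλ × 111317 × cos(59.95700°) = -0.00202 × 111317 × 0.500650 = -112.6 m.

ΔN = 421 m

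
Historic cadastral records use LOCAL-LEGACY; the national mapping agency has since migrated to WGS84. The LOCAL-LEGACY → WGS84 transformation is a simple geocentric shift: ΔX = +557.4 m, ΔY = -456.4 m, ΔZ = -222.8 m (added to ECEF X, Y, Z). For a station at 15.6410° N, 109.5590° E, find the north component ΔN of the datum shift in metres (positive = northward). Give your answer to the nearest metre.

At φ = 15.6410°, λ = 109.5590°: sin φ = 0.269609, cos φ = 0.962970, sin λ = 0.942297, cos λ = -0.334777.
ΔN = −sin φ cos λ·ΔX − sin φ sin λ·ΔY + cos φ·ΔZ = −(0.269609)(-0.334777)(557.4) − (0.269609)(0.942297)(-456.4) + (0.962970)(-222.8) = -48.29 m.

ΔN = -48 m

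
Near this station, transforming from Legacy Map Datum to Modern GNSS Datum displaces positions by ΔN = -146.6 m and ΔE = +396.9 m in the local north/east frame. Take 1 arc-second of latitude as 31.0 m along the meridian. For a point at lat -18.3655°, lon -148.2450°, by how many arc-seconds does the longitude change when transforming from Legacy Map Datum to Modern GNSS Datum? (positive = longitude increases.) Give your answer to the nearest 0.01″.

At latitude -18.3655°, cos φ = 0.949066.
1″ of longitude at this latitude = 31.00 × cos φ = 29.4210 m, so Δλ = 396.9 / 29.4210 = 13.490″.

Δλ = 13.49″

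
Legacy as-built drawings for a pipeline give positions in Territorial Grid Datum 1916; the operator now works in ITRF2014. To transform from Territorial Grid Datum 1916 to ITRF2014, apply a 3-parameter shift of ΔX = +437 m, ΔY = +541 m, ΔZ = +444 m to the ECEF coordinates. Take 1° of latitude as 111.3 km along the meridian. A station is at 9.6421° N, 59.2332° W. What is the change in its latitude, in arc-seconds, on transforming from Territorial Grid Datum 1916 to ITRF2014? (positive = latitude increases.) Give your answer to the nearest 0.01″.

Δφ = 15.47″

sin φ = 0.167493, cos φ = 0.985873, sin λ = -0.859256, cos λ = 0.511545.
North component: ΔN = −sin φ cos λ·ΔX − sin φ sin λ·ΔY + cos φ·ΔZ = −(0.167493)(0.511545)(437) − (0.167493)(-0.859256)(541) + (0.985873)(444) = 478.15 m.
1° of latitude spans 111300 m, so Δφ = 478.15 / 111300 × 3600 = 15.466″.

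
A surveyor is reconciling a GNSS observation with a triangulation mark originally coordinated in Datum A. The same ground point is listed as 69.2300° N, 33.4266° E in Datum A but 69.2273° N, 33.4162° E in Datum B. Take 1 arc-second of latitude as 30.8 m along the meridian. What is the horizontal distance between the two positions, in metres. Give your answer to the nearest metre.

Δφ = 69.2273° − 69.2300° = -0.0027°; Δλ = 33.4162° − 33.4266° = -0.0104°.
1° of latitude = 3600 × 30.80 = 110880 m.
ΔN = Δφ × 110880 = -299.4 m; ΔE = Δλ × 110880 × cos(69.2300°) = -0.0104 × 110880 × 0.354617 = -408.9 m.
Distance = √(ΔE² + ΔN²) = √((-408.9)² + (-299.4)²) = 506.8 m.

507 m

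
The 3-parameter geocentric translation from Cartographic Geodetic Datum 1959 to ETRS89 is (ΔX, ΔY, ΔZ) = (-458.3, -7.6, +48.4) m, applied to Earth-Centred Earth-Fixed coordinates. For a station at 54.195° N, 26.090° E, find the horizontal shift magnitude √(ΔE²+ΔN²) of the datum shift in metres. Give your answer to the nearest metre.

At φ = 54.195°, λ = 26.090°: sin φ = 0.811013, cos φ = 0.585028, sin λ = 0.439782, cos λ = 0.898104.
ΔE = −sin λ·ΔX + cos λ·ΔY = −(0.439782)·(-458.3) + (0.898104)·(-7.6) = 194.73 m.
ΔN = −sin φ cos λ·ΔX − sin φ sin λ·ΔY + cos φ·ΔZ = −(0.811013)(0.898104)(-458.3) − (0.811013)(0.439782)(-7.6) + (0.585028)(48.4) = 364.84 m.
Horizontal magnitude = √(ΔE² + ΔN²) = √(194.73² + 364.84²) = 413.55 m.

414 m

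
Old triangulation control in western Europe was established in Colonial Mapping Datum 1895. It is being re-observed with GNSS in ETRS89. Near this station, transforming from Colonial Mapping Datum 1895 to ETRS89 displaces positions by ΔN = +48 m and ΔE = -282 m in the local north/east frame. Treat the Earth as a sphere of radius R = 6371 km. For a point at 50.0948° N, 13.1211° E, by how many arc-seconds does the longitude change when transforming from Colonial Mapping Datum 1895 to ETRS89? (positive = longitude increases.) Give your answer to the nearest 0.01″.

Δλ = -14.23″

At latitude 50.0948°, cos φ = 0.641519.
One radian of longitude at latitude φ spans R cos φ, so Δλ = ΔE / (R cos φ) = -282.0 / (6371000 × 0.641519) = -6.8997e-05 rad = -14.232″.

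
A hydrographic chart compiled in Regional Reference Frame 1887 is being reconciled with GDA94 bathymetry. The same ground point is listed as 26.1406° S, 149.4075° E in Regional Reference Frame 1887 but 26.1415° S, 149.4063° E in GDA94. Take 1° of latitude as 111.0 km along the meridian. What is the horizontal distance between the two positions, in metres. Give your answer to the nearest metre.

156 m

Δφ = -26.1415° − -26.1406° = -0.0009°; Δλ = 149.4063° − 149.4075° = -0.0012°.
ΔN = Δφ × 111000 = -99.9 m; ΔE = Δλ × 111000 × cos(-26.1406°) = -0.0012 × 111000 × 0.897716 = -119.6 m.
Distance = √(ΔE² + ΔN²) = √((-119.6)² + (-99.9)²) = 155.8 m.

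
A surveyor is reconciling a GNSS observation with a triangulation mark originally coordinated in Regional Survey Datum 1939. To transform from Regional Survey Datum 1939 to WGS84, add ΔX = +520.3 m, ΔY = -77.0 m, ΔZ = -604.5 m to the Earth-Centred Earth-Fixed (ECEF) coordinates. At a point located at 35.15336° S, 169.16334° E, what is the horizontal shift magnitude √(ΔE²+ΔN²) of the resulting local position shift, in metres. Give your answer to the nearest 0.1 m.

797.1 m

The local east axis at (φ, λ) is (−sin λ, cos λ, 0), so ΔE = −sin(169.16334°)·520.3 + cos(169.16334°)·(-77.0) = -22.19 m.
The local north axis is (−sin φ cos λ, −sin φ sin λ, cos φ), giving ΔN = -294.229 − 8.335 − 494.248 = -796.81 m.
Horizontal magnitude = √(ΔE² + ΔN²) = √((-22.19)² + (-796.81)²) = 797.12 m.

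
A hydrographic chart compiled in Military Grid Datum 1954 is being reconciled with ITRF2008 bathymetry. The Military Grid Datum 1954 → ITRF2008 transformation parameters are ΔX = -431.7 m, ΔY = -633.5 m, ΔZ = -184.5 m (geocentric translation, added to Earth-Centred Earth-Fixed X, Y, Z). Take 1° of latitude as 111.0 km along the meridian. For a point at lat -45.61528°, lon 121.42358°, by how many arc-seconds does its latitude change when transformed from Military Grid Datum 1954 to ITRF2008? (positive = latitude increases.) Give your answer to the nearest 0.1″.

sin φ = -0.714659, cos φ = 0.699473, sin λ = 0.853336, cos λ = -0.521361.
North component: ΔN = −sin φ cos λ·ΔX − sin φ sin λ·ΔY + cos φ·ΔZ = −(-0.714659)(-0.521361)(-431.7) − (-0.714659)(0.853336)(-633.5) + (0.699473)(-184.5) = -354.54 m.
1° of latitude spans 111000 m, so Δφ = -354.54 / 111000 × 3600 = -11.499″.

Δφ = -11.5″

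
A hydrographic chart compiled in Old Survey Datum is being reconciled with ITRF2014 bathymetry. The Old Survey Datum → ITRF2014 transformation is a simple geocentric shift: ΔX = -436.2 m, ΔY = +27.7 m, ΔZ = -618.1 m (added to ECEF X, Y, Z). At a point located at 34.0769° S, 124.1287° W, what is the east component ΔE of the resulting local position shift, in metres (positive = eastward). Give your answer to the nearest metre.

ΔE = -377 m

The local east axis at (φ, λ) is (−sin λ, cos λ, 0), so ΔE = −sin(-124.1287°)·(-436.2) + cos(-124.1287°)·27.7 = -376.62 m.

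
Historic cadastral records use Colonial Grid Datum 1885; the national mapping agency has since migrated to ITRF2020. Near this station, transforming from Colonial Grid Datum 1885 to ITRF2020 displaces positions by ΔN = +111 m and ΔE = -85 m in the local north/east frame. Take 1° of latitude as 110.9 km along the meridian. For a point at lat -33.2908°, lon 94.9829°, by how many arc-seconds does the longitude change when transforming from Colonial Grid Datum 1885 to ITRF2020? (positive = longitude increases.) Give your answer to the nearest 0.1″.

At latitude -33.2908°, cos φ = 0.835896.
1° of longitude at this latitude = 110.9 × cos φ = 92.70 km, so Δλ = -85.0 / 92700.8 = -0.0009169° = -3.301″.

Δλ = -3.3″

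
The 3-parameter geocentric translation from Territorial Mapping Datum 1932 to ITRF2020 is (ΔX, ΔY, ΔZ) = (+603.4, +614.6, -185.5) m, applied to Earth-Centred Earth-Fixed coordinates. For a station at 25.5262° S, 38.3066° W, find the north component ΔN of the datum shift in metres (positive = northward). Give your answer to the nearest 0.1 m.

ΔN = -127.5 m

At φ = -25.5262°, λ = -38.3066°: sin φ = -0.430924, cos φ = 0.902388, sin λ = -0.619869, cos λ = 0.784705.
ΔN = −sin φ cos λ·ΔX − sin φ sin λ·ΔY + cos φ·ΔZ = −(-0.430924)(0.784705)(603.4) − (-0.430924)(-0.619869)(614.6) + (0.902388)(-185.5) = -127.52 m.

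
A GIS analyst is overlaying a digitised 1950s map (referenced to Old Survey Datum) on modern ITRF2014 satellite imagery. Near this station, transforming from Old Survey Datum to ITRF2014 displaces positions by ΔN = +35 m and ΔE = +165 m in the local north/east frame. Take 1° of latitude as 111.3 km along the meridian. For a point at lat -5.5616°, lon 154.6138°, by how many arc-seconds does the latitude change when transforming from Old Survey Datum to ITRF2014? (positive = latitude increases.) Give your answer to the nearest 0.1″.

1° of latitude = 111.3 km, so Δφ = 35.0 / 111300 = 0.0003145° = 1.132″.

Δφ = 1.1″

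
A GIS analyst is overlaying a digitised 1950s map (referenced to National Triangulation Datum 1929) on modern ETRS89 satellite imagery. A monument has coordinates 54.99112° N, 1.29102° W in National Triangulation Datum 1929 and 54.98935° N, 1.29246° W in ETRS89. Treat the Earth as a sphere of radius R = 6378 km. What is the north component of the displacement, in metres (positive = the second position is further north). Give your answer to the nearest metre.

ΔN = -197 m

Δφ = 54.98935° − 54.99112° = -0.00177°; Δλ = -1.29246° − -1.29102° = -0.00144°.
1° along a meridian = πR/180 = 111317 m.
ΔN = Δφ × 111317 = -197.0 m; ΔE = Δλ × 111317 × cos(54.99112°) = -0.00144 × 111317 × 0.573703 = -92.0 m.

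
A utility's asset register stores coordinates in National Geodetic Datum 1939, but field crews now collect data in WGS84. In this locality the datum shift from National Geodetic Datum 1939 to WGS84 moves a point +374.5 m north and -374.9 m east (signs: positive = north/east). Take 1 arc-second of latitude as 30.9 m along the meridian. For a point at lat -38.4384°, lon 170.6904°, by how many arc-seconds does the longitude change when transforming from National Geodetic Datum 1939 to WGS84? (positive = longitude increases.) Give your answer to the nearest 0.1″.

Δλ = -15.5″

At latitude -38.4384°, cos φ = 0.783277.
1″ of longitude at this latitude = 30.90 × cos φ = 24.2033 m, so Δλ = -374.9 / 24.2033 = -15.490″.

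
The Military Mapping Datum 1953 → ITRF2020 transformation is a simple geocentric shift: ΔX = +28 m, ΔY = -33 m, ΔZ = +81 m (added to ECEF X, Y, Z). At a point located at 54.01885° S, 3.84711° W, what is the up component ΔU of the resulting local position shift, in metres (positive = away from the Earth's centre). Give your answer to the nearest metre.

ΔU = -48 m

At φ = -54.01885°, λ = -3.84711°: sin φ = -0.809210, cos φ = 0.587519, sin λ = -0.067094, cos λ = 0.997747.
ΔU = cos φ cos λ·ΔX + cos φ sin λ·ΔY + sin φ·ΔZ = (0.587519)(0.997747)(28) + (0.587519)(-0.067094)(-33) + (-0.809210)(81) = -47.83 m.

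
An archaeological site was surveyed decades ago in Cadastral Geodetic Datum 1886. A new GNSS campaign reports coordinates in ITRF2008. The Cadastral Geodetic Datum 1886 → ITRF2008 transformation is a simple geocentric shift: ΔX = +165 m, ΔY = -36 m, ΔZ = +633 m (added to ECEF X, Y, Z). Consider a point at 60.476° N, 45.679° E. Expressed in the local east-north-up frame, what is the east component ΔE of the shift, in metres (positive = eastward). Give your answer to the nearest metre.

ΔE = -143 m

At φ = 60.476°, λ = 45.679°: sin φ = 0.870149, cos φ = 0.492788, sin λ = 0.715437, cos λ = 0.698678.
ΔE = −sin λ·ΔX + cos λ·ΔY = −(0.715437)·(165) + (0.698678)·(-36) = -143.20 m.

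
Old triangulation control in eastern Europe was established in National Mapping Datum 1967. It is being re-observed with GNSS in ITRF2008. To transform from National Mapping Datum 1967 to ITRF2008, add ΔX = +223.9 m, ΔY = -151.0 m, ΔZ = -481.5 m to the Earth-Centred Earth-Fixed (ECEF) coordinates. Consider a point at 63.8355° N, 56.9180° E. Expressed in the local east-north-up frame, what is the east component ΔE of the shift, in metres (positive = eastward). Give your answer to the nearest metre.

ΔE = -270 m

At φ = 63.8355°, λ = 56.9180°: sin φ = 0.897532, cos φ = 0.440950, sin λ = 0.837890, cos λ = 0.545839.
ΔE = −sin λ·ΔX + cos λ·ΔY = −(0.837890)·(223.9) + (0.545839)·(-151.0) = -270.03 m.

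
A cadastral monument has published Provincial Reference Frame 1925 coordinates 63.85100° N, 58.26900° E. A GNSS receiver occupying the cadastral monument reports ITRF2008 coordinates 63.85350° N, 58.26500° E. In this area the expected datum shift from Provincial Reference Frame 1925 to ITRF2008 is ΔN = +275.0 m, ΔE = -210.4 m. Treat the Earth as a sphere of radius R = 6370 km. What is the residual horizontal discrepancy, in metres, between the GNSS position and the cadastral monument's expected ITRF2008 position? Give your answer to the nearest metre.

15 m

Observed coordinate differences: Δφ = +0.00250°, Δλ = -0.00400°.
Converting to metres (1° lat = 111177 m, cos φ = 0.440707): observed ΔN = 277.9 m, observed ΔE = -196.0 m.
Subtracting the expected shift leaves a residual of 277.9 − (275.0) = 2.9 m north and -196.0 − (-210.4) = 14.4 m east.
Residual distance = √(2.9² + 14.4²) = 14.7 m.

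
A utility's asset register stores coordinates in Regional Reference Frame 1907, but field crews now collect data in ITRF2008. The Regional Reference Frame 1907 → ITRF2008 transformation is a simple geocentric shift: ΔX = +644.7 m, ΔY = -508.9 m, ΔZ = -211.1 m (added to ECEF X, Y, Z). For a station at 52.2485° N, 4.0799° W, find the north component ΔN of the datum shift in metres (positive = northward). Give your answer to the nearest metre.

ΔN = -666 m

The local north axis is (−sin φ cos λ, −sin φ sin λ, cos φ), giving ΔN = -508.455 − 28.628 − 129.243 = -666.33 m.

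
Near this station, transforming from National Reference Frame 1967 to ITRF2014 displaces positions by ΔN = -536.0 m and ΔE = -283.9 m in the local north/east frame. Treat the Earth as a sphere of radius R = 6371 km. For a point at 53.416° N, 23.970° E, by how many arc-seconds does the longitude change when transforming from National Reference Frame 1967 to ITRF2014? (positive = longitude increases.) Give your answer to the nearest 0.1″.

Δλ = -15.4″

At latitude 53.416°, cos φ = 0.596001.
One radian of longitude at latitude φ spans R cos φ, so Δλ = ΔE / (R cos φ) = -283.9 / (6371000 × 0.596001) = -7.4767e-05 rad = -15.422″.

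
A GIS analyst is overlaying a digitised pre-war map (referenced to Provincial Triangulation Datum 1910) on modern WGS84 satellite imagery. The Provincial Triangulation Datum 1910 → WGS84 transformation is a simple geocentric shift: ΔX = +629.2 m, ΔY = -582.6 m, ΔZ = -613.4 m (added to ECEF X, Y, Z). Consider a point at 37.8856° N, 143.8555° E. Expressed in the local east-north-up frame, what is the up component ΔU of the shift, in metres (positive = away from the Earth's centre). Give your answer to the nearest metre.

ΔU = -1049 m

At φ = 37.8856°, λ = 143.8555°: sin φ = 0.614087, cos φ = 0.789238, sin λ = 0.589824, cos λ = -0.807532.
ΔU = cos φ cos λ·ΔX + cos φ sin λ·ΔY + sin φ·ΔZ = (0.789238)(-0.807532)(629.2) + (0.789238)(0.589824)(-582.6) + (0.614087)(-613.4) = -1048.90 m.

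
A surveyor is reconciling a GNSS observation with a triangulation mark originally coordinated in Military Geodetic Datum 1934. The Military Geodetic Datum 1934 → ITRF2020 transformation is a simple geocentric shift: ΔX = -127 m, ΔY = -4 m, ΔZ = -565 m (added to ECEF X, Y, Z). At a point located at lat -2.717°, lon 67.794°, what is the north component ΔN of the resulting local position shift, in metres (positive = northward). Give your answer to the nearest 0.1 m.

ΔN = -566.8 m

The local north axis is (−sin φ cos λ, −sin φ sin λ, cos φ), giving ΔN = -2.275 − 0.176 − 564.365 = -566.82 m.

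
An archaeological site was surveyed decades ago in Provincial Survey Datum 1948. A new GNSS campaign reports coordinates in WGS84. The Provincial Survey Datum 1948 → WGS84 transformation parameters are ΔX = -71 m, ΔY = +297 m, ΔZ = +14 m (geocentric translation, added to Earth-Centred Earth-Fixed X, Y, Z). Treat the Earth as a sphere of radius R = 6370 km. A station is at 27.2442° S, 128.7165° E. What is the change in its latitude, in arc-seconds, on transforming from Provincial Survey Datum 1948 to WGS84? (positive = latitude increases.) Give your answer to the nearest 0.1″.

sin φ = -0.457784, cos φ = 0.889063, sin λ = 0.780250, cos λ = -0.625467.
North component: ΔN = −sin φ cos λ·ΔX − sin φ sin λ·ΔY + cos φ·ΔZ = −(-0.457784)(-0.625467)(-71) − (-0.457784)(0.780250)(297) + (0.889063)(14) = 138.86 m.
1° of latitude spans πR/180 = 111177 m, so Δφ = 138.86 / 111177 × 3600 = 4.496″.

Δφ = 4.5″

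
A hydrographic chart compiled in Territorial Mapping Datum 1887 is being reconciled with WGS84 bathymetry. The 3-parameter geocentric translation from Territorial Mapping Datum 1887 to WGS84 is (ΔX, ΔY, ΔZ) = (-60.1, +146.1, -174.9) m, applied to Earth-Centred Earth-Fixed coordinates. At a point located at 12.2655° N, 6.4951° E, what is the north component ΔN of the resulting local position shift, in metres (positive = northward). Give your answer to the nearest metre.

ΔN = -162 m

At φ = 12.2655°, λ = 6.4951°: sin φ = 0.212442, cos φ = 0.977174, sin λ = 0.113118, cos λ = 0.993582.
ΔN = −sin φ cos λ·ΔX − sin φ sin λ·ΔY + cos φ·ΔZ = −(0.212442)(0.993582)(-60.1) − (0.212442)(0.113118)(146.1) + (0.977174)(-174.9) = -161.73 m.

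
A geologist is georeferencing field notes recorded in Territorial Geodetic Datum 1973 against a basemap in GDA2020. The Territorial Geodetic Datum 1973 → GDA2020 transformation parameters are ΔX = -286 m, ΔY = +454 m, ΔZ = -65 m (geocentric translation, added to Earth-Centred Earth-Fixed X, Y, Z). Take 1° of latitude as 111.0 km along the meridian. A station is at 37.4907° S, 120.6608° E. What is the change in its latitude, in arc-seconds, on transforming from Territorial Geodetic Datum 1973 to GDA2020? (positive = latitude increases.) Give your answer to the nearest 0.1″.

Δφ = 8.9″

sin φ = -0.608633, cos φ = 0.793452, sin λ = 0.860201, cos λ = -0.509955.
North component: ΔN = −sin φ cos λ·ΔX − sin φ sin λ·ΔY + cos φ·ΔZ = −(-0.608633)(-0.509955)(-286) − (-0.608633)(0.860201)(454) + (0.793452)(-65) = 274.88 m.
1° of latitude spans 111000 m, so Δφ = 274.88 / 111000 × 3600 = 8.915″.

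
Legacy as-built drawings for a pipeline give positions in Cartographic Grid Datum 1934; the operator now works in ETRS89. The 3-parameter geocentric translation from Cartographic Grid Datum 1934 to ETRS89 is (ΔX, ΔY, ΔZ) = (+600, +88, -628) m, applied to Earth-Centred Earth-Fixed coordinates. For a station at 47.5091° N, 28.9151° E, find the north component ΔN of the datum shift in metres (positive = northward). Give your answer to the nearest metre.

At φ = 47.5091°, λ = 28.9151°: sin φ = 0.737385, cos φ = 0.675473, sin λ = 0.483513, cos λ = 0.875337.
ΔN = −sin φ cos λ·ΔX − sin φ sin λ·ΔY + cos φ·ΔZ = −(0.737385)(0.875337)(600) − (0.737385)(0.483513)(88) + (0.675473)(-628) = -842.85 m.

ΔN = -843 m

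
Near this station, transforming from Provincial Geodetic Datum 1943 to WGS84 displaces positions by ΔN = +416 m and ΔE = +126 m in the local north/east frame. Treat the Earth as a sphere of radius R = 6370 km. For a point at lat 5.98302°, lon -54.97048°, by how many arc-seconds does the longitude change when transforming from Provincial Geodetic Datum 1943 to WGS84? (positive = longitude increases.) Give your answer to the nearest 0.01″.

Δλ = 4.10″

At latitude 5.98302°, cos φ = 0.994553.
One radian of longitude at latitude φ spans R cos φ, so Δλ = ΔE / (R cos φ) = 126.0 / (6370000 × 0.994553) = 1.9889e-05 rad = 4.102″.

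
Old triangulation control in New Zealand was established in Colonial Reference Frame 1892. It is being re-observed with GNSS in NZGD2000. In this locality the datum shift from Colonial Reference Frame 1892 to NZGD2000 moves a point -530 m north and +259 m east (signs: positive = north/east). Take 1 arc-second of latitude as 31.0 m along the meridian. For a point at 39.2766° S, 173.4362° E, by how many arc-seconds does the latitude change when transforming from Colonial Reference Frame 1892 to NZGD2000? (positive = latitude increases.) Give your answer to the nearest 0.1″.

Δφ = -17.1″

1″ of latitude = 31.00 m, so Δφ = -530.0 / 31.00 = -17.097″.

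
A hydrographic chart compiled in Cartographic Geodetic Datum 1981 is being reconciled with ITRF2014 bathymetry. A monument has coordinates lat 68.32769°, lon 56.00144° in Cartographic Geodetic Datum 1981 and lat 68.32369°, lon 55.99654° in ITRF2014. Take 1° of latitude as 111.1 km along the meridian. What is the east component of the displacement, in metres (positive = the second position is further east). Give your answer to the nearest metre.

ΔE = -201 m

Δφ = 68.32369° − 68.32769° = -0.00400°; Δλ = 55.99654° − 56.00144° = -0.00490°.
ΔN = Δφ × 111100 = -444.4 m; ΔE = Δλ × 111100 × cos(68.32769°) = -0.00490 × 111100 × 0.369298 = -201.0 m.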